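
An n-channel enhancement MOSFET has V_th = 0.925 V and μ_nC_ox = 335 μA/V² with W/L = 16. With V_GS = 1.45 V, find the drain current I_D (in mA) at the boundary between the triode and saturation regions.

I_D = 0.739 mA

At the boundary V_DS = V_ov = V_GS − V_th = 1.45 − 0.925 = 0.525 V.
k_n = μ_nC_ox · (W/L) = 5.36 mA/V².
I_D = ½ k_n V_ov² = 0.5 × 5.36 × 0.525² = 0.739 mA.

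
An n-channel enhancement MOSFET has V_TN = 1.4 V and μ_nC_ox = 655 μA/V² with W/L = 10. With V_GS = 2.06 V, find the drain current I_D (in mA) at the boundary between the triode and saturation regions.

At the boundary V_DS = V_ov = V_GS − V_TN = 2.06 − 1.4 = 0.66 V.
k_n = μ_nC_ox · (W/L) = 6.55 mA/V².
I_D = ½ k_n V_ov² = 0.5 × 6.55 × 0.66² = 1.43 mA.

I_D = 1.43 mA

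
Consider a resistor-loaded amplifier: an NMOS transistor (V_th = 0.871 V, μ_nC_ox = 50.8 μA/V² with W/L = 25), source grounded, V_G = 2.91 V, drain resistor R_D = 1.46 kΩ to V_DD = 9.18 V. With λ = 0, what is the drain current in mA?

V_GS = V_G = 2.91 V, so V_ov = 2.91 − 0.871 = 2.04 V.
k_n = μ_nC_ox · (W/L) = 1.27 mA/V².
Assume saturation: I_D = ½ k_n V_ov² = 0.5 × 1.27 × 2.04² = 2.64 mA, giving V_DS = V_DD − I_D R_D = 9.18 − 2.64 × 1.46 = 5.33 V.
V_DS = 5.33 V ≥ V_ov = 2.04 V, confirming saturation.

I_D = 2.64 mA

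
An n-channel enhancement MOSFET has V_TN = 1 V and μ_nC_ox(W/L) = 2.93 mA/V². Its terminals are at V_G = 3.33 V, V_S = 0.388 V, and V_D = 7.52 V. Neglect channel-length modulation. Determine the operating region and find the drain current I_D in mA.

V_GS = V_G − V_S = 3.33 − 0.388 = 2.94 V; V_DS = V_D − V_S = 7.52 − 0.388 = 7.13 V.
V_ov = V_GS − V_TN = 2.94 − 1 = 1.94 V.
Since V_DS = 7.13 V ≥ V_ov = 1.94 V, the device is in saturation.
I_D = ½ k_n V_ov² = 0.5 × 2.93 × 1.94² = 5.53 mA.

Saturation; I_D = 5.53 mA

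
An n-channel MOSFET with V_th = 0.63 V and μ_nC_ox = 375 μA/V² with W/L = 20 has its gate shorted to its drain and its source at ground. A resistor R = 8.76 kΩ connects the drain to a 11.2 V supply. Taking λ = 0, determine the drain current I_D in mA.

With gate tied to drain, V_GS = V_DS ≥ V_GS − V_th, so the device is in saturation.
k_n = μ_nC_ox · (W/L) = 7.5 mA/V².
KCL at the drain: ½ k_n (V_GS − V_th)² = (V_DD − V_GS)/R.
Let x = V_GS − 0.63. Then 32.9 x² + x − 10.57 = 0, giving x = 0.552 V (positive root), so V_GS = 1.18 V.
I_D = (V_DD − V_GS)/R = (11.2 − 1.18) / 8.76 = 1.14 mA.

I_D = 1.14 mA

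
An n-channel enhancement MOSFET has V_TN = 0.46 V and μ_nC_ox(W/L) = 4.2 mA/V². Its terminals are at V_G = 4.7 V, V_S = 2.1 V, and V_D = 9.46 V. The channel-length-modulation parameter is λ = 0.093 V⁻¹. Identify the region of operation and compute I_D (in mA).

V_GS = V_G − V_S = 4.7 − 2.1 = 2.6 V; V_DS = V_D − V_S = 9.46 − 2.1 = 7.36 V.
V_ov = V_GS − V_TN = 2.6 − 0.46 = 2.14 V.
Since V_DS = 7.36 V ≥ V_ov = 2.14 V, the device is in saturation.
I_D = ½ k_n V_ov² (1 + λ V_DS) = 0.5 × 4.2 × 2.14² × (1 + 0.093 × 7.36) = 16.2 mA.

Saturation; I_D = 16.2 mA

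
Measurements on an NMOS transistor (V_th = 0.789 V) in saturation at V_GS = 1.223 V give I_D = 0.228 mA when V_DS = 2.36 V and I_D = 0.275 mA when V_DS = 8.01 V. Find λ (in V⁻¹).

With V_GS fixed, I_D ∝ (1 + λ V_DS) in saturation, so I_D2/I_D1 = (1 + λ V_DS2)/(1 + λ V_DS1).
0.275/0.228 = 1.206 = (1 + 8.01 λ)/(1 + 2.36 λ).
Solving: λ (I_D1 V_DS2 − I_D2 V_DS1) = I_D2 − I_D1, so λ = (0.275 − 0.228) / (0.228 × 8.01 − 0.275 × 2.36) = 0.047 / 1.18 = 0.0399 V⁻¹.

λ = 0.0399 V⁻¹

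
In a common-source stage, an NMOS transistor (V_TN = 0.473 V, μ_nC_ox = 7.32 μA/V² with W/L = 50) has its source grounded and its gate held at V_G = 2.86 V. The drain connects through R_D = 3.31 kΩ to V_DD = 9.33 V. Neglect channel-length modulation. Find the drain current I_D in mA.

V_GS = V_G = 2.86 V, so V_ov = 2.86 − 0.473 = 2.39 V.
k_n = μ_nC_ox · (W/L) = 0.366 mA/V².
Assume saturation: I_D = ½ k_n V_ov² = 0.5 × 0.366 × 2.39² = 1.04 mA, giving V_DS = V_DD − I_D R_D = 9.33 − 1.04 × 3.31 = 5.88 V.
V_DS = 5.88 V ≥ V_ov = 2.39 V, confirming saturation.

I_D = 1.04 mA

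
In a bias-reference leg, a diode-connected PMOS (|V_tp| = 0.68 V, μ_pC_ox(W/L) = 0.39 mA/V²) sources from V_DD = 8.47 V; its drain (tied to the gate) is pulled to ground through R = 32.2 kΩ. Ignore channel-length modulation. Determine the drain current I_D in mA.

With gate tied to drain, V_SG = V_SD ≥ V_SG − |V_tp|, so the device is in saturation.
KCL at the drain: ½ k_p (V_SG − |V_tp|)² = (V_DD − V_SG)/R.
Let x = V_SG − 0.68. Then 6.28 x² + x − 7.79 = 0, giving x = 1.04 V (positive root), so V_SG = 1.72 V.
I_D = (V_DD − V_SG)/R = (8.47 − 1.72) / 32.2 = 0.21 mA.

I_D = 0.210 mA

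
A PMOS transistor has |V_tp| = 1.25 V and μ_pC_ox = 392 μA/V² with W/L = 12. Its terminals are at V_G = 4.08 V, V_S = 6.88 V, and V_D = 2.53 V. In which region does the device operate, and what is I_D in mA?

V_SG = V_S − V_G = 6.88 − 4.08 = 2.8 V; V_SD = V_S − V_D = 6.88 − 2.53 = 4.35 V.
k_p = μ_pC_ox · (W/L) = 4.704 mA/V².
V_ov = V_SG − |V_tp| = 2.8 − 1.25 = 1.55 V.
Since V_SD = 4.35 V ≥ V_ov = 1.55 V, the device is in saturation.
I_D = ½ k_p V_ov² = 0.5 × 4.704 × 1.55² = 5.65 mA.

Saturation; I_D = 5.65 mA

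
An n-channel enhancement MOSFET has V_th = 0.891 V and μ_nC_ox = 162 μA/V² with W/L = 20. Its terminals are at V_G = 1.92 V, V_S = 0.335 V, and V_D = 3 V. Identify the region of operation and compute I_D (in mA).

Saturation; I_D = 0.780 mA

V_GS = V_G − V_S = 1.92 − 0.335 = 1.58 V; V_DS = V_D − V_S = 3 − 0.335 = 2.67 V.
k_n = μ_nC_ox · (W/L) = 3.24 mA/V².
V_ov = V_GS − V_th = 1.58 − 0.891 = 0.694 V.
Since V_DS = 2.67 V ≥ V_ov = 0.694 V, the device is in saturation.
I_D = ½ k_n V_ov² = 0.5 × 3.24 × 0.694² = 0.78 mA.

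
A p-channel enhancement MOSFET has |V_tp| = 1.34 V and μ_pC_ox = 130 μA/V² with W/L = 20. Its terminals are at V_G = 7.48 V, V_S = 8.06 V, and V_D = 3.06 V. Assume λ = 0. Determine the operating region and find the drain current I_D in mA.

Cutoff; I_D = 0 mA

V_SG = V_S − V_G = 8.06 − 7.48 = 0.58 V; V_SD = V_S − V_D = 8.06 − 3.06 = 5 V.
V_SG = 0.58 V < |V_tp| = 1.34 V, so the transistor is in cutoff.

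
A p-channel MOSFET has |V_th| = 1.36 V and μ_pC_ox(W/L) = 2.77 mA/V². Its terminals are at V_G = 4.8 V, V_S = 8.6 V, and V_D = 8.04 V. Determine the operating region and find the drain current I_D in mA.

V_SG = V_S − V_G = 8.6 − 4.8 = 3.8 V; V_SD = V_S − V_D = 8.6 − 8.04 = 0.56 V.
V_ov = V_SG − |V_th| = 3.8 − 1.36 = 2.44 V.
Since V_SD = 0.56 V < V_ov = 2.44 V, the device is in the triode region.
I_D = k_p [V_ov · V_SD − ½ V_SD²] = 2.77 × [2.44 × 0.56 − 0.5 × 0.56²] = 3.35 mA.

Triode; I_D = 3.35 mA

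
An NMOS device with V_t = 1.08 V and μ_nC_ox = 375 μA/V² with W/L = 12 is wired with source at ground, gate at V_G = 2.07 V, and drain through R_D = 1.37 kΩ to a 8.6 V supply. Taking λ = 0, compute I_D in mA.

I_D = 2.21 mA

V_GS = V_G = 2.07 V, so V_ov = 2.07 − 1.08 = 0.99 V.
k_n = μ_nC_ox · (W/L) = 4.5 mA/V².
Assume saturation: I_D = ½ k_n V_ov² = 0.5 × 4.5 × 0.99² = 2.21 mA, giving V_DS = V_DD − I_D R_D = 8.6 − 2.21 × 1.37 = 5.58 V.
V_DS = 5.58 V ≥ V_ov = 0.99 V, confirming saturation.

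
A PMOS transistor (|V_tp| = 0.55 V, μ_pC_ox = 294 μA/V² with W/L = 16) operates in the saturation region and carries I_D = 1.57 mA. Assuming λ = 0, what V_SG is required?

k_p = μ_pC_ox · (W/L) = 4.704 mA/V².
In saturation I_D = ½ k_p (V_SG − |V_tp|)², so V_SG − |V_tp| = √(2 I_D / k_p) = √(2 × 1.57 / 4.704) = 0.817 V.
V_SG = 0.55 + 0.817 = 1.37 V.

V_SG = 1.37 V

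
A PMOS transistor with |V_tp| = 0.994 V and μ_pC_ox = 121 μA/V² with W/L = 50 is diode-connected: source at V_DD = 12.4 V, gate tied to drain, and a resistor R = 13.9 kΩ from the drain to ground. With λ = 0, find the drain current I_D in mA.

With gate tied to drain, V_SG = V_SD ≥ V_SG − |V_tp|, so the device is in saturation.
k_p = μ_pC_ox · (W/L) = 6.05 mA/V².
KCL at the drain: ½ k_p (V_SG − |V_tp|)² = (V_DD − V_SG)/R.
Let x = V_SG − 0.994. Then 42 x² + x − 11.41 = 0, giving x = 0.509 V (positive root), so V_SG = 1.5 V.
I_D = (V_DD − V_SG)/R = (12.4 − 1.5) / 13.9 = 0.784 mA.

I_D = 0.784 mA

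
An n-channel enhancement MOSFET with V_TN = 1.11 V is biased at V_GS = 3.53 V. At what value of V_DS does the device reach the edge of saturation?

V_DS,sat = 2.42 V

The boundary between triode and saturation is V_DS = V_GS − V_TN = V_ov.
V_ov = 3.53 − 1.11 = 2.42 V.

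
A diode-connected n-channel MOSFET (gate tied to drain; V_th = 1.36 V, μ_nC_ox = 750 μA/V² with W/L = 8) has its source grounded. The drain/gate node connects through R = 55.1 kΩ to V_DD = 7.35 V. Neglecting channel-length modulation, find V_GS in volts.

With gate tied to drain, V_GS = V_DS ≥ V_GS − V_th, so the device is in saturation.
k_n = μ_nC_ox · (W/L) = 6 mA/V².
KCL at the drain: ½ k_n (V_GS − V_th)² = (V_DD − V_GS)/R.
Let x = V_GS − 1.36. Then 165 x² + x − 5.99 = 0, giving x = 0.187 V (positive root), so V_GS = 1.55 V.
I_D = (V_DD − V_GS)/R = (7.35 − 1.55) / 55.1 = 0.105 mA.

V_GS = 1.55 V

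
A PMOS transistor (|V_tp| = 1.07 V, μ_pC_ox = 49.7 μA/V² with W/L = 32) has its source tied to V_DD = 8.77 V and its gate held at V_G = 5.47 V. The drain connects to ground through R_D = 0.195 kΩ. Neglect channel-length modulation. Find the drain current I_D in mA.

V_SG = V_DD − V_G = 8.77 − 5.47 = 3.3 V, so V_ov = 3.3 − 1.07 = 2.23 V.
k_p = μ_pC_ox · (W/L) = 1.59 mA/V².
Assume saturation: I_D = ½ k_p V_ov² = 0.5 × 1.59 × 2.23² = 3.95 mA, giving V_SD = V_DD − I_D R_D = 8.77 − 3.95 × 0.195 = 8 V.
V_SD = 8 V ≥ V_ov = 2.23 V, confirming saturation.

I_D = 3.95 mA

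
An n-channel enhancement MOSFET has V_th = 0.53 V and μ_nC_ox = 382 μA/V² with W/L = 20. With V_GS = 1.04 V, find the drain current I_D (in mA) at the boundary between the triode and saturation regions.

I_D = 0.994 mA

At the boundary V_DS = V_ov = V_GS − V_th = 1.04 − 0.53 = 0.51 V.
k_n = μ_nC_ox · (W/L) = 7.64 mA/V².
I_D = ½ k_n V_ov² = 0.5 × 7.64 × 0.51² = 0.994 mA.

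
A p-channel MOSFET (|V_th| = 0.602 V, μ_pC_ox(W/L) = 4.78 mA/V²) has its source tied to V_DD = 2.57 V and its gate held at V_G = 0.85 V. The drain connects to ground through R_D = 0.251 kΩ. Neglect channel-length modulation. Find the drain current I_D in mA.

I_D = 2.99 mA

V_SG = V_DD − V_G = 2.57 − 0.85 = 1.72 V, so V_ov = 1.72 − 0.602 = 1.12 V.
Assume saturation: I_D = ½ k_p V_ov² = 0.5 × 4.78 × 1.12² = 2.99 mA, giving V_SD = V_DD − I_D R_D = 2.57 − 2.99 × 0.251 = 1.82 V.
V_SD = 1.82 V ≥ V_ov = 1.12 V, confirming saturation.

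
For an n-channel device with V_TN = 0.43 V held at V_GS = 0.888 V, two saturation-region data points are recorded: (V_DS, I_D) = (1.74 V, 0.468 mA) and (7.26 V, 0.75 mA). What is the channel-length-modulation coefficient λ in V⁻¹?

λ = 0.135 V⁻¹

With V_GS fixed, I_D ∝ (1 + λ V_DS) in saturation, so I_D2/I_D1 = (1 + λ V_DS2)/(1 + λ V_DS1).
0.75/0.468 = 1.603 = (1 + 7.26 λ)/(1 + 1.74 λ).
Solving: λ (I_D1 V_DS2 − I_D2 V_DS1) = I_D2 − I_D1, so λ = (0.75 − 0.468) / (0.468 × 7.26 − 0.75 × 1.74) = 0.282 / 2.09 = 0.135 V⁻¹.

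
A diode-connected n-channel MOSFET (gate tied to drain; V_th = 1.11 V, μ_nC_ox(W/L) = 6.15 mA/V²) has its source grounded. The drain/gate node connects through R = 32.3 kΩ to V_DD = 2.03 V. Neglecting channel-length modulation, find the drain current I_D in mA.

With gate tied to drain, V_GS = V_DS ≥ V_GS − V_th, so the device is in saturation.
KCL at the drain: ½ k_n (V_GS − V_th)² = (V_DD − V_GS)/R.
Let x = V_GS − 1.11. Then 99.3 x² + x − 0.92 = 0, giving x = 0.0913 V (positive root), so V_GS = 1.2 V.
I_D = (V_DD − V_GS)/R = (2.03 − 1.2) / 32.3 = 0.0257 mA.

I_D = 0.0257 mA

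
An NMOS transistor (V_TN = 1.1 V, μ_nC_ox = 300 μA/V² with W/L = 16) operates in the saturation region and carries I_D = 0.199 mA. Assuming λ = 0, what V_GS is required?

V_GS = 1.39 V

k_n = μ_nC_ox · (W/L) = 4.8 mA/V².
In saturation I_D = ½ k_n (V_GS − V_TN)², so V_GS − V_TN = √(2 I_D / k_n) = √(2 × 0.199 / 4.8) = 0.288 V.
V_GS = 1.1 + 0.288 = 1.39 V.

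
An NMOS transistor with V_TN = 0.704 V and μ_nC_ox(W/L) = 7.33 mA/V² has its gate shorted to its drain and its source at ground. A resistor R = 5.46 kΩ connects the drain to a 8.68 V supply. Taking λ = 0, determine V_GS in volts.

With gate tied to drain, V_GS = V_DS ≥ V_GS − V_TN, so the device is in saturation.
KCL at the drain: ½ k_n (V_GS − V_TN)² = (V_DD − V_GS)/R.
Let x = V_GS − 0.704. Then 20 x² + x − 7.976 = 0, giving x = 0.607 V (positive root), so V_GS = 1.31 V.
I_D = (V_DD − V_GS)/R = (8.68 − 1.31) / 5.46 = 1.35 mA.

V_GS = 1.31 V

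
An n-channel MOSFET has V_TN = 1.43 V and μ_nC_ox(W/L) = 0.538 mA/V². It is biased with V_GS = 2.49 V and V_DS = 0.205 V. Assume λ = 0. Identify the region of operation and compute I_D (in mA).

Triode; I_D = 0.106 mA

V_ov = V_GS − V_TN = 2.49 − 1.43 = 1.06 V.
Since V_DS = 0.205 V < V_ov = 1.06 V, the device is in the triode region.
I_D = k_n [V_ov · V_DS − ½ V_DS²] = 0.538 × [1.06 × 0.205 − 0.5 × 0.205²] = 0.106 mA.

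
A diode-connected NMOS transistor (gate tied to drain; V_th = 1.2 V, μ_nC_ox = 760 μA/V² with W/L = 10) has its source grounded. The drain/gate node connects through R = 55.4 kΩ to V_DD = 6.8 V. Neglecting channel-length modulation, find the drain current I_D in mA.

With gate tied to drain, V_GS = V_DS ≥ V_GS − V_th, so the device is in saturation.
k_n = μ_nC_ox · (W/L) = 7.6 mA/V².
KCL at the drain: ½ k_n (V_GS − V_th)² = (V_DD − V_GS)/R.
Let x = V_GS − 1.2. Then 211 x² + x − 5.6 = 0, giving x = 0.161 V (positive root), so V_GS = 1.36 V.
I_D = (V_DD − V_GS)/R = (6.8 − 1.36) / 55.4 = 0.0982 mA.

I_D = 0.0982 mA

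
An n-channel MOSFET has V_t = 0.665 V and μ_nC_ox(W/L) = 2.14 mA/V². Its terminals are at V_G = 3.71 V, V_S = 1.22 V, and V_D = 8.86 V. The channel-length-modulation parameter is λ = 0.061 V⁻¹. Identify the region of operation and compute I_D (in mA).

V_GS = V_G − V_S = 3.71 − 1.22 = 2.49 V; V_DS = V_D − V_S = 8.86 − 1.22 = 7.64 V.
V_ov = V_GS − V_t = 2.49 − 0.665 = 1.83 V.
Since V_DS = 7.64 V ≥ V_ov = 1.83 V, the device is in saturation.
I_D = ½ k_n V_ov² (1 + λ V_DS) = 0.5 × 2.14 × 1.83² × (1 + 0.061 × 7.64) = 5.22 mA.

Saturation; I_D = 5.22 mA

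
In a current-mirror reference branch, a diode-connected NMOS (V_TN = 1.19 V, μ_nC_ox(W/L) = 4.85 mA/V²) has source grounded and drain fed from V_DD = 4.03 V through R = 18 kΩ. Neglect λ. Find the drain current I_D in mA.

With gate tied to drain, V_GS = V_DS ≥ V_GS − V_TN, so the device is in saturation.
KCL at the drain: ½ k_n (V_GS − V_TN)² = (V_DD − V_GS)/R.
Let x = V_GS − 1.19. Then 43.6 x² + x − 2.84 = 0, giving x = 0.244 V (positive root), so V_GS = 1.43 V.
I_D = (V_DD − V_GS)/R = (4.03 − 1.43) / 18 = 0.144 mA.

I_D = 0.144 mA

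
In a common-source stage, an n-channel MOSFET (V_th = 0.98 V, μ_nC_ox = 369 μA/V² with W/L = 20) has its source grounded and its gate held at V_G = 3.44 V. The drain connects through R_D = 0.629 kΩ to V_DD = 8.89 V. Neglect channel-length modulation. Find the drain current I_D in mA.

V_GS = V_G = 3.44 V, so V_ov = 3.44 − 0.98 = 2.46 V.
k_n = μ_nC_ox · (W/L) = 7.38 mA/V².
Assume saturation: I_D = ½ k_n V_ov² = 0.5 × 7.38 × 2.46² = 22.3 mA, giving V_DS = V_DD − I_D R_D = 8.89 − 22.3 × 0.629 = -5.16 V.
But -5.16 V < V_ov = 2.46 V, so the device is actually in triode.
In triode I_D = k_n[V_ov V_DS − ½ V_DS²] and I_D = (V_DD − V_DS)/R_D. Equating: 2.32 V_DS² − 12.42 V_DS + 8.89 = 0, giving V_DS = 0.851 V (the root below V_ov).
I_D = (8.89 − 0.851) / 0.629 = 12.8 mA.

I_D = 12.8 mA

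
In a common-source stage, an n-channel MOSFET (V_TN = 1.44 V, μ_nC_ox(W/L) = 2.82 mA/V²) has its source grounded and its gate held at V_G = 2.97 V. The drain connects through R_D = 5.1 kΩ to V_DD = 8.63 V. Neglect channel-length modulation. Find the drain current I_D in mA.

V_GS = V_G = 2.97 V, so V_ov = 2.97 − 1.44 = 1.53 V.
Assume saturation: I_D = ½ k_n V_ov² = 0.5 × 2.82 × 1.53² = 3.3 mA, giving V_DS = V_DD − I_D R_D = 8.63 − 3.3 × 5.1 = -8.2 V.
But -8.2 V < V_ov = 1.53 V, so the device is actually in triode.
In triode I_D = k_n[V_ov V_DS − ½ V_DS²] and I_D = (V_DD − V_DS)/R_D. Equating: 7.19 V_DS² − 23 V_DS + 8.63 = 0, giving V_DS = 0.434 V (the root below V_ov).
I_D = (8.63 − 0.434) / 5.1 = 1.61 mA.

I_D = 1.61 mA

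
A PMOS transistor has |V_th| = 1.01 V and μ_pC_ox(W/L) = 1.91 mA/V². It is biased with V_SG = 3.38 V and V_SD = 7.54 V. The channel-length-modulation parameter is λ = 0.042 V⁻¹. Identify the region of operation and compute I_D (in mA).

Saturation; I_D = 7.06 mA

V_ov = V_SG − |V_th| = 3.38 − 1.01 = 2.37 V.
Since V_SD = 7.54 V ≥ V_ov = 2.37 V, the device is in saturation.
I_D = ½ k_p V_ov² (1 + λ V_SD) = 0.5 × 1.91 × 2.37² × (1 + 0.042 × 7.54) = 7.06 mA.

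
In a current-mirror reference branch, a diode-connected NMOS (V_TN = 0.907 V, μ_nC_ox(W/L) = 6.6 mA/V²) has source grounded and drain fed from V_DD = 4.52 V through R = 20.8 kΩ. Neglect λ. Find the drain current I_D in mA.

With gate tied to drain, V_GS = V_DS ≥ V_GS − V_TN, so the device is in saturation.
KCL at the drain: ½ k_n (V_GS − V_TN)² = (V_DD − V_GS)/R.
Let x = V_GS − 0.907. Then 68.6 x² + x − 3.613 = 0, giving x = 0.222 V (positive root), so V_GS = 1.13 V.
I_D = (V_DD − V_GS)/R = (4.52 − 1.13) / 20.8 = 0.163 mA.

I_D = 0.163 mA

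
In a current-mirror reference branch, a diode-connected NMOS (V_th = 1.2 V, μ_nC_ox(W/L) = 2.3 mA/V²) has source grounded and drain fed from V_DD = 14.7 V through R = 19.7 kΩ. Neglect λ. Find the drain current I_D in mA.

I_D = 0.647 mA

With gate tied to drain, V_GS = V_DS ≥ V_GS − V_th, so the device is in saturation.
KCL at the drain: ½ k_n (V_GS − V_th)² = (V_DD − V_GS)/R.
Let x = V_GS − 1.2. Then 22.7 x² + x − 13.5 = 0, giving x = 0.75 V (positive root), so V_GS = 1.95 V.
I_D = (V_DD − V_GS)/R = (14.7 − 1.95) / 19.7 = 0.647 mA.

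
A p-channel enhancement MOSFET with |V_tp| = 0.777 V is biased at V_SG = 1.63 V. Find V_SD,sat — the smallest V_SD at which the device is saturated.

V_SD,sat = 0.853 V

The boundary between triode and saturation is V_SD = V_SG − |V_tp| = V_ov.
V_ov = 1.63 − 0.777 = 0.853 V.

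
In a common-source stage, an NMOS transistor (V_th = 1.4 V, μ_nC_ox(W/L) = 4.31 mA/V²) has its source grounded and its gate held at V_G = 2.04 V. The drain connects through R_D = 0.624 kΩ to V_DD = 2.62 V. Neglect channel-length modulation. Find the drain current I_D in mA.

I_D = 0.883 mA

V_GS = V_G = 2.04 V, so V_ov = 2.04 − 1.4 = 0.64 V.
Assume saturation: I_D = ½ k_n V_ov² = 0.5 × 4.31 × 0.64² = 0.883 mA, giving V_DS = V_DD − I_D R_D = 2.62 − 0.883 × 0.624 = 2.07 V.
V_DS = 2.07 V ≥ V_ov = 0.64 V, confirming saturation.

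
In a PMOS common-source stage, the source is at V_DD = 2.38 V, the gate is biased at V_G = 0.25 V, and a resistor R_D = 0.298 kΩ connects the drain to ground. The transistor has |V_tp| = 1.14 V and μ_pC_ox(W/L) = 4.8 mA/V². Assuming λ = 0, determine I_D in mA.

I_D = 2.35 mA

V_SG = V_DD − V_G = 2.38 − 0.25 = 2.13 V, so V_ov = 2.13 − 1.14 = 0.99 V.
Assume saturation: I_D = ½ k_p V_ov² = 0.5 × 4.8 × 0.99² = 2.35 mA, giving V_SD = V_DD − I_D R_D = 2.38 − 2.35 × 0.298 = 1.68 V.
V_SD = 1.68 V ≥ V_ov = 0.99 V, confirming saturation.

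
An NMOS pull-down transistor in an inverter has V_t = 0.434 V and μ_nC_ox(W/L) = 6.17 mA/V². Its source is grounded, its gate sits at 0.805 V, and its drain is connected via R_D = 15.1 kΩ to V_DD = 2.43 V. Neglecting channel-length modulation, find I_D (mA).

I_D = 0.156 mA

V_GS = V_G = 0.805 V, so V_ov = 0.805 − 0.434 = 0.371 V.
Assume saturation: I_D = ½ k_n V_ov² = 0.5 × 6.17 × 0.371² = 0.425 mA, giving V_DS = V_DD − I_D R_D = 2.43 − 0.425 × 15.1 = -3.98 V.
But -3.98 V < V_ov = 0.371 V, so the device is actually in triode.
In triode I_D = k_n[V_ov V_DS − ½ V_DS²] and I_D = (V_DD − V_DS)/R_D. Equating: 46.6 V_DS² − 35.56 V_DS + 2.43 = 0, giving V_DS = 0.0759 V (the root below V_ov).
I_D = (2.43 − 0.0759) / 15.1 = 0.156 mA.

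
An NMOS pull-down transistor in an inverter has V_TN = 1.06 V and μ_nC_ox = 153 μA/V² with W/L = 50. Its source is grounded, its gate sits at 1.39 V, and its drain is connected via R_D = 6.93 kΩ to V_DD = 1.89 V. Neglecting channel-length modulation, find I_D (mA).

V_GS = V_G = 1.39 V, so V_ov = 1.39 − 1.06 = 0.33 V.
k_n = μ_nC_ox · (W/L) = 7.65 mA/V².
Assume saturation: I_D = ½ k_n V_ov² = 0.5 × 7.65 × 0.33² = 0.417 mA, giving V_DS = V_DD − I_D R_D = 1.89 − 0.417 × 6.93 = -0.997 V.
But -0.997 V < V_ov = 0.33 V, so the device is actually in triode.
In triode I_D = k_n[V_ov V_DS − ½ V_DS²] and I_D = (V_DD − V_DS)/R_D. Equating: 26.5 V_DS² − 18.49 V_DS + 1.89 = 0, giving V_DS = 0.124 V (the root below V_ov).
I_D = (1.89 − 0.124) / 6.93 = 0.255 mA.

I_D = 0.255 mA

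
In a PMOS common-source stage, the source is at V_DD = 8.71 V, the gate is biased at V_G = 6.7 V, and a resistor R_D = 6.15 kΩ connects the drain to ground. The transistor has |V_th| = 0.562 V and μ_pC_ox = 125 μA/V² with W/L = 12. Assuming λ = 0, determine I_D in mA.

V_SG = V_DD − V_G = 8.71 − 6.7 = 2.01 V, so V_ov = 2.01 − 0.562 = 1.45 V.
k_p = μ_pC_ox · (W/L) = 1.5 mA/V².
Assume saturation: I_D = ½ k_p V_ov² = 0.5 × 1.5 × 1.45² = 1.57 mA, giving V_SD = V_DD − I_D R_D = 8.71 − 1.57 × 6.15 = -0.961 V.
But -0.961 V < V_ov = 1.45 V, so the device is actually in triode.
In triode I_D = k_p[V_ov V_SD − ½ V_SD²] and I_D = (V_DD − V_SD)/R_D. Equating: 4.61 V_SD² − 14.36 V_SD + 8.71 = 0, giving V_SD = 0.826 V (the root below V_ov).
I_D = (8.71 − 0.826) / 6.15 = 1.28 mA.

I_D = 1.28 mA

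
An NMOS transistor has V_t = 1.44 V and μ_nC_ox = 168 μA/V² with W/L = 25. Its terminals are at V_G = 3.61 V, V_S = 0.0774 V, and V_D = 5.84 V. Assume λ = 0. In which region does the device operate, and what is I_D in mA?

Saturation; I_D = 9.20 mA

V_GS = V_G − V_S = 3.61 − 0.0774 = 3.53 V; V_DS = V_D − V_S = 5.84 − 0.0774 = 5.76 V.
k_n = μ_nC_ox · (W/L) = 4.2 mA/V².
V_ov = V_GS − V_t = 3.53 − 1.44 = 2.09 V.
Since V_DS = 5.76 V ≥ V_ov = 2.09 V, the device is in saturation.
I_D = ½ k_n V_ov² = 0.5 × 4.2 × 2.09² = 9.2 mA.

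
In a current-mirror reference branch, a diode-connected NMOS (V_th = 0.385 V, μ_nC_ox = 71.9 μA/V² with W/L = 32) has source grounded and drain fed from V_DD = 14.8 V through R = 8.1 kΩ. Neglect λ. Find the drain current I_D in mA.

With gate tied to drain, V_GS = V_DS ≥ V_GS − V_th, so the device is in saturation.
k_n = μ_nC_ox · (W/L) = 2.301 mA/V².
KCL at the drain: ½ k_n (V_GS − V_th)² = (V_DD − V_GS)/R.
Let x = V_GS − 0.385. Then 9.32 x² + x − 14.42 = 0, giving x = 1.19 V (positive root), so V_GS = 1.58 V.
I_D = (V_DD − V_GS)/R = (14.8 − 1.58) / 8.1 = 1.63 mA.

I_D = 1.63 mA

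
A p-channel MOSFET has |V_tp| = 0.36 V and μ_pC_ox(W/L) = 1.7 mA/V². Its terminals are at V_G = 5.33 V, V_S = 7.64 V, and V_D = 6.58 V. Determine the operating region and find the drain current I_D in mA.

Triode; I_D = 2.56 mA

V_SG = V_S − V_G = 7.64 − 5.33 = 2.31 V; V_SD = V_S − V_D = 7.64 − 6.58 = 1.06 V.
V_ov = V_SG − |V_tp| = 2.31 − 0.36 = 1.95 V.
Since V_SD = 1.06 V < V_ov = 1.95 V, the device is in the triode region.
I_D = k_p [V_ov · V_SD − ½ V_SD²] = 1.7 × [1.95 × 1.06 − 0.5 × 1.06²] = 2.56 mA.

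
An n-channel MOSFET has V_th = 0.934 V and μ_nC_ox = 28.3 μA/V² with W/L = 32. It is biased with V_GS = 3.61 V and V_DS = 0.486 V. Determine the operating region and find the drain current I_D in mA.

Triode; I_D = 1.07 mA

k_n = μ_nC_ox · (W/L) = 0.9056 mA/V².
V_ov = V_GS − V_th = 3.61 − 0.934 = 2.68 V.
Since V_DS = 0.486 V < V_ov = 2.68 V, the device is in the triode region.
I_D = k_n [V_ov · V_DS − ½ V_DS²] = 0.9056 × [2.68 × 0.486 − 0.5 × 0.486²] = 1.07 mA.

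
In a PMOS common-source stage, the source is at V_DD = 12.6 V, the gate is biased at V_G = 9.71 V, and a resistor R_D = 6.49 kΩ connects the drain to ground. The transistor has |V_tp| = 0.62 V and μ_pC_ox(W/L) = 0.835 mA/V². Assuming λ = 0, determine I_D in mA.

V_SG = V_DD − V_G = 12.6 − 9.71 = 2.89 V, so V_ov = 2.89 − 0.62 = 2.27 V.
Assume saturation: I_D = ½ k_p V_ov² = 0.5 × 0.835 × 2.27² = 2.15 mA, giving V_SD = V_DD − I_D R_D = 12.6 − 2.15 × 6.49 = -1.36 V.
But -1.36 V < V_ov = 2.27 V, so the device is actually in triode.
In triode I_D = k_p[V_ov V_SD − ½ V_SD²] and I_D = (V_DD − V_SD)/R_D. Equating: 2.71 V_SD² − 13.3 V_SD + 12.6 = 0, giving V_SD = 1.28 V (the root below V_ov).
I_D = (12.6 − 1.28) / 6.49 = 1.74 mA.

I_D = 1.74 mA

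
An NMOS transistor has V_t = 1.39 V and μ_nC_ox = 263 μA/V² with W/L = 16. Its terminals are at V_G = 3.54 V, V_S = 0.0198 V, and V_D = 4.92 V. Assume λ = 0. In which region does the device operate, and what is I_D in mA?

V_GS = V_G − V_S = 3.54 − 0.0198 = 3.52 V; V_DS = V_D − V_S = 4.92 − 0.0198 = 4.9 V.
k_n = μ_nC_ox · (W/L) = 4.208 mA/V².
V_ov = V_GS − V_t = 3.52 − 1.39 = 2.13 V.
Since V_DS = 4.9 V ≥ V_ov = 2.13 V, the device is in saturation.
I_D = ½ k_n V_ov² = 0.5 × 4.208 × 2.13² = 9.55 mA.

Saturation; I_D = 9.55 mA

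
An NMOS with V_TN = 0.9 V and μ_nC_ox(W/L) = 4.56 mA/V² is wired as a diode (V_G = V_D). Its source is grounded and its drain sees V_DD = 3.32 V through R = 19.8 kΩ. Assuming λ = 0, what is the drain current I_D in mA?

I_D = 0.111 mA

With gate tied to drain, V_GS = V_DS ≥ V_GS − V_TN, so the device is in saturation.
KCL at the drain: ½ k_n (V_GS − V_TN)² = (V_DD − V_GS)/R.
Let x = V_GS − 0.9. Then 45.1 x² + x − 2.42 = 0, giving x = 0.221 V (positive root), so V_GS = 1.12 V.
I_D = (V_DD − V_GS)/R = (3.32 − 1.12) / 19.8 = 0.111 mA.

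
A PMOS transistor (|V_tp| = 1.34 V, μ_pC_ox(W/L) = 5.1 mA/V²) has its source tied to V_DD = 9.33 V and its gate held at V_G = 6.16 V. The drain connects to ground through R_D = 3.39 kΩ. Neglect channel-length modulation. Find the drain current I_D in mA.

I_D = 2.66 mA

V_SG = V_DD − V_G = 9.33 − 6.16 = 3.17 V, so V_ov = 3.17 − 1.34 = 1.83 V.
Assume saturation: I_D = ½ k_p V_ov² = 0.5 × 5.1 × 1.83² = 8.54 mA, giving V_SD = V_DD − I_D R_D = 9.33 − 8.54 × 3.39 = -19.6 V.
But -19.6 V < V_ov = 1.83 V, so the device is actually in triode.
In triode I_D = k_p[V_ov V_SD − ½ V_SD²] and I_D = (V_DD − V_SD)/R_D. Equating: 8.64 V_SD² − 32.64 V_SD + 9.33 = 0, giving V_SD = 0.312 V (the root below V_ov).
I_D = (9.33 − 0.312) / 3.39 = 2.66 mA.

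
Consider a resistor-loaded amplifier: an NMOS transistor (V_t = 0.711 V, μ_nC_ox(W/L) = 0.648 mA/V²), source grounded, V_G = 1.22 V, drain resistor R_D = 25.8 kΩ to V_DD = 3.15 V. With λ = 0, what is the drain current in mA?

I_D = 0.0839 mA

V_GS = V_G = 1.22 V, so V_ov = 1.22 − 0.711 = 0.509 V.
Assume saturation: I_D = ½ k_n V_ov² = 0.5 × 0.648 × 0.509² = 0.0839 mA, giving V_DS = V_DD − I_D R_D = 3.15 − 0.0839 × 25.8 = 0.984 V.
V_DS = 0.984 V ≥ V_ov = 0.509 V, confirming saturation.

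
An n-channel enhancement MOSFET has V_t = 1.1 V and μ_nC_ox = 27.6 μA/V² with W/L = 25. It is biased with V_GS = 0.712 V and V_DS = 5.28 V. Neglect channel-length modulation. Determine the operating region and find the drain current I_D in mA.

Cutoff; I_D = 0 mA

V_GS = 0.712 V < V_t = 1.1 V, so the transistor is in cutoff.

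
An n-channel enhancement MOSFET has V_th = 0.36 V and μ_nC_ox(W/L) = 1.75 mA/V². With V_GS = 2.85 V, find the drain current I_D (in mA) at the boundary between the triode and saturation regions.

At the boundary V_DS = V_ov = V_GS − V_th = 2.85 − 0.36 = 2.49 V.
I_D = ½ k_n V_ov² = 0.5 × 1.75 × 2.49² = 5.43 mA.

I_D = 5.43 mA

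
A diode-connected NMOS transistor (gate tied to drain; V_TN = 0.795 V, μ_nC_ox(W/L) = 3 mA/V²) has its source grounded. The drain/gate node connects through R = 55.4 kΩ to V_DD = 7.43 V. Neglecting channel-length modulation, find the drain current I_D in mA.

With gate tied to drain, V_GS = V_DS ≥ V_GS − V_TN, so the device is in saturation.
KCL at the drain: ½ k_n (V_GS − V_TN)² = (V_DD − V_GS)/R.
Let x = V_GS − 0.795. Then 83.1 x² + x − 6.635 = 0, giving x = 0.277 V (positive root), so V_GS = 1.07 V.
I_D = (V_DD − V_GS)/R = (7.43 − 1.07) / 55.4 = 0.115 mA.

I_D = 0.115 mA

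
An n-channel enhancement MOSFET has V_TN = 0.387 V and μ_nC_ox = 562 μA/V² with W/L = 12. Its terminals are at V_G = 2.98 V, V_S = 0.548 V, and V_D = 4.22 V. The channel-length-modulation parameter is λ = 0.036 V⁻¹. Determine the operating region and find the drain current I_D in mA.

V_GS = V_G − V_S = 2.98 − 0.548 = 2.43 V; V_DS = V_D − V_S = 4.22 − 0.548 = 3.67 V.
k_n = μ_nC_ox · (W/L) = 6.744 mA/V².
V_ov = V_GS − V_TN = 2.43 − 0.387 = 2.04 V.
Since V_DS = 3.67 V ≥ V_ov = 2.04 V, the device is in saturation.
I_D = ½ k_n V_ov² (1 + λ V_DS) = 0.5 × 6.744 × 2.04² × (1 + 0.036 × 3.67) = 16 mA.

Saturation; I_D = 16.0 mA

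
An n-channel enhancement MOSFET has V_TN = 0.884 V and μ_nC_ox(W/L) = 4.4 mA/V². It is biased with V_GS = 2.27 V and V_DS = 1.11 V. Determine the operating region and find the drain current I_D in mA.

V_ov = V_GS − V_TN = 2.27 − 0.884 = 1.39 V.
Since V_DS = 1.11 V < V_ov = 1.39 V, the device is in the triode region.
I_D = k_n [V_ov · V_DS − ½ V_DS²] = 4.4 × [1.39 × 1.11 − 0.5 × 1.11²] = 4.06 mA.

Triode; I_D = 4.06 mA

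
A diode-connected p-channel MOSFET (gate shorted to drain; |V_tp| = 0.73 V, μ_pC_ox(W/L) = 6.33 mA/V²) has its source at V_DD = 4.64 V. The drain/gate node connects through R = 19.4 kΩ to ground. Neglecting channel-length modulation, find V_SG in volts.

With gate tied to drain, V_SG = V_SD ≥ V_SG − |V_tp|, so the device is in saturation.
KCL at the drain: ½ k_p (V_SG − |V_tp|)² = (V_DD − V_SG)/R.
Let x = V_SG − 0.73. Then 61.4 x² + x − 3.91 = 0, giving x = 0.244 V (positive root), so V_SG = 0.974 V.
I_D = (V_DD − V_SG)/R = (4.64 − 0.974) / 19.4 = 0.189 mA.

V_SG = 0.974 V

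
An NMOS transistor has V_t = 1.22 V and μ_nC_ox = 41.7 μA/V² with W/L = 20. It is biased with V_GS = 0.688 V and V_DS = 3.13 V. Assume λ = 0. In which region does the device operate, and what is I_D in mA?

V_GS = 0.688 V < V_t = 1.22 V, so the transistor is in cutoff.

Cutoff; I_D = 0 mA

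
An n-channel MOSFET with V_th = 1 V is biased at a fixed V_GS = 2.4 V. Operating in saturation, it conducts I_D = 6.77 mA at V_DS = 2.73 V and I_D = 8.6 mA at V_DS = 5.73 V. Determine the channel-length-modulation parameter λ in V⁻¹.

With V_GS fixed, I_D ∝ (1 + λ V_DS) in saturation, so I_D2/I_D1 = (1 + λ V_DS2)/(1 + λ V_DS1).
8.6/6.77 = 1.27 = (1 + 5.73 λ)/(1 + 2.73 λ).
Solving: λ (I_D1 V_DS2 − I_D2 V_DS1) = I_D2 − I_D1, so λ = (8.6 − 6.77) / (6.77 × 5.73 − 8.6 × 2.73) = 1.83 / 15.3 = 0.119 V⁻¹.

λ = 0.119 V⁻¹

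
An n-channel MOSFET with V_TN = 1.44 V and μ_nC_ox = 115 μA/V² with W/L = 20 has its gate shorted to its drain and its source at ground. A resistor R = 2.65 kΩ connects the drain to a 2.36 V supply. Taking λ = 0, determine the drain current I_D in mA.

With gate tied to drain, V_GS = V_DS ≥ V_GS − V_TN, so the device is in saturation.
k_n = μ_nC_ox · (W/L) = 2.3 mA/V².
KCL at the drain: ½ k_n (V_GS − V_TN)² = (V_DD − V_GS)/R.
Let x = V_GS − 1.44. Then 3.05 x² + x − 0.92 = 0, giving x = 0.409 V (positive root), so V_GS = 1.85 V.
I_D = (V_DD − V_GS)/R = (2.36 − 1.85) / 2.65 = 0.193 mA.

I_D = 0.193 mA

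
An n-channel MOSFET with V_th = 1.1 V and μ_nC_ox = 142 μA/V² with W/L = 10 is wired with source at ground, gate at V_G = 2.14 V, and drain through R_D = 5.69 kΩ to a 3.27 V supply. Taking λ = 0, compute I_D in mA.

V_GS = V_G = 2.14 V, so V_ov = 2.14 − 1.1 = 1.04 V.
k_n = μ_nC_ox · (W/L) = 1.42 mA/V².
Assume saturation: I_D = ½ k_n V_ov² = 0.5 × 1.42 × 1.04² = 0.768 mA, giving V_DS = V_DD − I_D R_D = 3.27 − 0.768 × 5.69 = -1.1 V.
But -1.1 V < V_ov = 1.04 V, so the device is actually in triode.
In triode I_D = k_n[V_ov V_DS − ½ V_DS²] and I_D = (V_DD − V_DS)/R_D. Equating: 4.04 V_DS² − 9.403 V_DS + 3.27 = 0, giving V_DS = 0.426 V (the root below V_ov).
I_D = (3.27 − 0.426) / 5.69 = 0.5 mA.

I_D = 0.500 mA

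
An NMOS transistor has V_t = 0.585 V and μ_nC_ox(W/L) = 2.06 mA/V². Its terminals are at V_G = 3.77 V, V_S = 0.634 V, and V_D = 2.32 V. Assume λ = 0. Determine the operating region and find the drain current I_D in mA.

Triode; I_D = 5.93 mA

V_GS = V_G − V_S = 3.77 − 0.634 = 3.14 V; V_DS = V_D − V_S = 2.32 − 0.634 = 1.69 V.
V_ov = V_GS − V_t = 3.14 − 0.585 = 2.55 V.
Since V_DS = 1.69 V < V_ov = 2.55 V, the device is in the triode region.
I_D = k_n [V_ov · V_DS − ½ V_DS²] = 2.06 × [2.55 × 1.69 − 0.5 × 1.69²] = 5.93 mA.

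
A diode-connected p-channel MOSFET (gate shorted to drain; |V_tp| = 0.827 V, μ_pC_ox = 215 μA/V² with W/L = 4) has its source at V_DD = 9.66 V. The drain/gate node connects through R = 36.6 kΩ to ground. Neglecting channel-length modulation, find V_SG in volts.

V_SG = 1.55 V

With gate tied to drain, V_SG = V_SD ≥ V_SG − |V_tp|, so the device is in saturation.
k_p = μ_pC_ox · (W/L) = 0.86 mA/V².
KCL at the drain: ½ k_p (V_SG − |V_tp|)² = (V_DD − V_SG)/R.
Let x = V_SG − 0.827. Then 15.7 x² + x − 8.833 = 0, giving x = 0.718 V (positive root), so V_SG = 1.55 V.
I_D = (V_DD − V_SG)/R = (9.66 − 1.55) / 36.6 = 0.222 mA.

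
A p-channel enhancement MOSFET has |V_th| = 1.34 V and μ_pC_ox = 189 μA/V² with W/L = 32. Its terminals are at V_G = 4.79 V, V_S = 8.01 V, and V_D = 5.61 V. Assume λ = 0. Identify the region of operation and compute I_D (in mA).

Saturation; I_D = 10.7 mA

V_SG = V_S − V_G = 8.01 − 4.79 = 3.22 V; V_SD = V_S − V_D = 8.01 − 5.61 = 2.4 V.
k_p = μ_pC_ox · (W/L) = 6.048 mA/V².
V_ov = V_SG − |V_th| = 3.22 − 1.34 = 1.88 V.
Since V_SD = 2.4 V ≥ V_ov = 1.88 V, the device is in saturation.
I_D = ½ k_p V_ov² = 0.5 × 6.048 × 1.88² = 10.7 mA.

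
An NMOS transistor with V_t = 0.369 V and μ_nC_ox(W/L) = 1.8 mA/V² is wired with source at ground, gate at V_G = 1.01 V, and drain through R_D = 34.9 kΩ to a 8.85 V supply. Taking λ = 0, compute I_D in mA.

V_GS = V_G = 1.01 V, so V_ov = 1.01 − 0.369 = 0.641 V.
Assume saturation: I_D = ½ k_n V_ov² = 0.5 × 1.8 × 0.641² = 0.37 mA, giving V_DS = V_DD − I_D R_D = 8.85 − 0.37 × 34.9 = -4.06 V.
But -4.06 V < V_ov = 0.641 V, so the device is actually in triode.
In triode I_D = k_n[V_ov V_DS − ½ V_DS²] and I_D = (V_DD − V_DS)/R_D. Equating: 31.4 V_DS² − 41.27 V_DS + 8.85 = 0, giving V_DS = 0.27 V (the root below V_ov).
I_D = (8.85 − 0.27) / 34.9 = 0.246 mA.

I_D = 0.246 mA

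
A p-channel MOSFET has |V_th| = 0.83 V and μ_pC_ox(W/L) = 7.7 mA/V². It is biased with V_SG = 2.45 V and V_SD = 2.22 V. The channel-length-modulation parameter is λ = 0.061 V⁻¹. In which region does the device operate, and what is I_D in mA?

V_ov = V_SG − |V_th| = 2.45 − 0.83 = 1.62 V.
Since V_SD = 2.22 V ≥ V_ov = 1.62 V, the device is in saturation.
I_D = ½ k_p V_ov² (1 + λ V_SD) = 0.5 × 7.7 × 1.62² × (1 + 0.061 × 2.22) = 11.5 mA.

Saturation; I_D = 11.5 mA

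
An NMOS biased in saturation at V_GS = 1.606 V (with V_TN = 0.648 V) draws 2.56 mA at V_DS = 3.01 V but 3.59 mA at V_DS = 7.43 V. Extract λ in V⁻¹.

With V_GS fixed, I_D ∝ (1 + λ V_DS) in saturation, so I_D2/I_D1 = (1 + λ V_DS2)/(1 + λ V_DS1).
3.59/2.56 = 1.402 = (1 + 7.43 λ)/(1 + 3.01 λ).
Solving: λ (I_D1 V_DS2 − I_D2 V_DS1) = I_D2 − I_D1, so λ = (3.59 − 2.56) / (2.56 × 7.43 − 3.59 × 3.01) = 1.03 / 8.21 = 0.125 V⁻¹.

λ = 0.125 V⁻¹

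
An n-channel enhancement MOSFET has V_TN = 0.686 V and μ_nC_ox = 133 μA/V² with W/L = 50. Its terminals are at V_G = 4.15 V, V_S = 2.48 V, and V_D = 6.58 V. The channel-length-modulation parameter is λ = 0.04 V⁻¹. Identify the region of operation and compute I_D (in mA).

V_GS = V_G − V_S = 4.15 − 2.48 = 1.67 V; V_DS = V_D − V_S = 6.58 − 2.48 = 4.1 V.
k_n = μ_nC_ox · (W/L) = 6.65 mA/V².
V_ov = V_GS − V_TN = 1.67 − 0.686 = 0.984 V.
Since V_DS = 4.1 V ≥ V_ov = 0.984 V, the device is in saturation.
I_D = ½ k_n V_ov² (1 + λ V_DS) = 0.5 × 6.65 × 0.984² × (1 + 0.04 × 4.1) = 3.75 mA.

Saturation; I_D = 3.75 mA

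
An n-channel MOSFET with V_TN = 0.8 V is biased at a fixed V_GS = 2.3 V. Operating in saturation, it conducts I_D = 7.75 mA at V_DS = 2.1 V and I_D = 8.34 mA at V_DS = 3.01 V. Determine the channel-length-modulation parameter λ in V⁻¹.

λ = 0.101 V⁻¹

With V_GS fixed, I_D ∝ (1 + λ V_DS) in saturation, so I_D2/I_D1 = (1 + λ V_DS2)/(1 + λ V_DS1).
8.34/7.75 = 1.076 = (1 + 3.01 λ)/(1 + 2.1 λ).
Solving: λ (I_D1 V_DS2 − I_D2 V_DS1) = I_D2 − I_D1, so λ = (8.34 − 7.75) / (7.75 × 3.01 − 8.34 × 2.1) = 0.59 / 5.81 = 0.101 V⁻¹.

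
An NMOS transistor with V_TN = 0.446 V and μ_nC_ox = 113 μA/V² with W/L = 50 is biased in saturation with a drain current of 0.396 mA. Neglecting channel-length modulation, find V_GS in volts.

k_n = μ_nC_ox · (W/L) = 5.65 mA/V².
In saturation I_D = ½ k_n (V_GS − V_TN)², so V_GS − V_TN = √(2 I_D / k_n) = √(2 × 0.396 / 5.65) = 0.374 V.
V_GS = 0.446 + 0.374 = 0.82 V.

V_GS = 0.820 V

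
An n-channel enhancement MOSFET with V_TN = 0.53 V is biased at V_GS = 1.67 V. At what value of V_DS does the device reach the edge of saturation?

The boundary between triode and saturation is V_DS = V_GS − V_TN = V_ov.
V_ov = 1.67 − 0.53 = 1.14 V.

V_DS,sat = 1.14 V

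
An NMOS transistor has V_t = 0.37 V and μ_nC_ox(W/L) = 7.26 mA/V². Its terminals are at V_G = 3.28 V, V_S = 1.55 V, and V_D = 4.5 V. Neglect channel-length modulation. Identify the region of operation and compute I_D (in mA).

Saturation; I_D = 6.71 mA

V_GS = V_G − V_S = 3.28 − 1.55 = 1.73 V; V_DS = V_D − V_S = 4.5 − 1.55 = 2.95 V.
V_ov = V_GS − V_t = 1.73 − 0.37 = 1.36 V.
Since V_DS = 2.95 V ≥ V_ov = 1.36 V, the device is in saturation.
I_D = ½ k_n V_ov² = 0.5 × 7.26 × 1.36² = 6.71 mA.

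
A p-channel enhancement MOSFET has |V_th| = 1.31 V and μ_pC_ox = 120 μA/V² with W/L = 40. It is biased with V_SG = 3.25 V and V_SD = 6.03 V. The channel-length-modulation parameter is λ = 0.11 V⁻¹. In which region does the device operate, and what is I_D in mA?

Saturation; I_D = 15.0 mA

k_p = μ_pC_ox · (W/L) = 4.8 mA/V².
V_ov = V_SG − |V_th| = 3.25 − 1.31 = 1.94 V.
Since V_SD = 6.03 V ≥ V_ov = 1.94 V, the device is in saturation.
I_D = ½ k_p V_ov² (1 + λ V_SD) = 0.5 × 4.8 × 1.94² × (1 + 0.11 × 6.03) = 15 mA.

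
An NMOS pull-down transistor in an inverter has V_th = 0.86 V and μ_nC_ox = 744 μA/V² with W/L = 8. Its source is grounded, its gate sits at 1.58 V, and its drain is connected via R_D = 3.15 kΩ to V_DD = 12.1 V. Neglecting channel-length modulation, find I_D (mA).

I_D = 1.54 mA

V_GS = V_G = 1.58 V, so V_ov = 1.58 − 0.86 = 0.72 V.
k_n = μ_nC_ox · (W/L) = 5.952 mA/V².
Assume saturation: I_D = ½ k_n V_ov² = 0.5 × 5.952 × 0.72² = 1.54 mA, giving V_DS = V_DD − I_D R_D = 12.1 − 1.54 × 3.15 = 7.24 V.
V_DS = 7.24 V ≥ V_ov = 0.72 V, confirming saturation.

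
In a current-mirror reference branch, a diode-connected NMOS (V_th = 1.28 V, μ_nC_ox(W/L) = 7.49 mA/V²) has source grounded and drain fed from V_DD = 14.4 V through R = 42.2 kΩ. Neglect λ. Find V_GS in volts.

V_GS = 1.56 V

With gate tied to drain, V_GS = V_DS ≥ V_GS − V_th, so the device is in saturation.
KCL at the drain: ½ k_n (V_GS − V_th)² = (V_DD − V_GS)/R.
Let x = V_GS − 1.28. Then 158 x² + x − 13.12 = 0, giving x = 0.285 V (positive root), so V_GS = 1.56 V.
I_D = (V_DD − V_GS)/R = (14.4 − 1.56) / 42.2 = 0.304 mA.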